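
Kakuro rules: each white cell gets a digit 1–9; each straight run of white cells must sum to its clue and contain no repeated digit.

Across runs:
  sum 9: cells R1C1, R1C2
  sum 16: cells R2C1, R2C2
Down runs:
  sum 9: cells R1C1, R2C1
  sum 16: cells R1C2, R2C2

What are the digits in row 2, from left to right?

7 9

16 in 2 cells must be {7,9}.
The 9 across and the 16 down share only 7, so R1C2 = 7.
The 16 across and the 9 down share only 7, so R2C1 = 7.
R2C2 = 16 − 7 = 9 completes the 16 across.
R1C1 = 9 − 7 = 2 completes the 9 across.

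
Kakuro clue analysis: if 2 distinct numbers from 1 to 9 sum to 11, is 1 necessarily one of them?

Counterexample: {2,9} sums to 11 without using 1.

No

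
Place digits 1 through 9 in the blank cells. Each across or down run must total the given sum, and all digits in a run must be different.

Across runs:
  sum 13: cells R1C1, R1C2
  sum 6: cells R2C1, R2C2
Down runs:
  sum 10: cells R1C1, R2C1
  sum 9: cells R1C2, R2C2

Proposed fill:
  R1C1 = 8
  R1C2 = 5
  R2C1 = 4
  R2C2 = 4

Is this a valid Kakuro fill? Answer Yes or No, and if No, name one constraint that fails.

No — the down run R1C1–R2C1 sums to 12, not 10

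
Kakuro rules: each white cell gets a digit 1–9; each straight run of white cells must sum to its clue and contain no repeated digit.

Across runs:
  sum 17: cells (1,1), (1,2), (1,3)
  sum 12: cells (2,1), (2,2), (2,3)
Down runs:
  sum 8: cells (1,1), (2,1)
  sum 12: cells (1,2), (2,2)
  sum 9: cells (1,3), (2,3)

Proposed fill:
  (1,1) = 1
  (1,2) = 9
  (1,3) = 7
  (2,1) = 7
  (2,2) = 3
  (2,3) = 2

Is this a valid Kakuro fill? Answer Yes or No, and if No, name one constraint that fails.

Across: 1+9+7=17; 7+3+2=12. Down: 1+7=8; 9+3=12; 7+2=9. No digit repeats within any run.

Yes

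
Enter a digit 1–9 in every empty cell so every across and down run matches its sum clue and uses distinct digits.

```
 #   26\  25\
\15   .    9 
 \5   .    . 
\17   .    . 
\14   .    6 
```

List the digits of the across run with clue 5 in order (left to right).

3, 2

17 in 2 cells must be {8,9}.
R1C1 = 15 − 9 = 6 completes the 15 across.
Given what's placed, R3C2 must be 8 to fit the 17 across and 25 down.
R4C1 = 14 − 6 = 8 completes the 14 across.
Given what's placed, R2C1 must be 3 to fit the 5 across and 26 down.
R2C2 = 5 − 3 = 2 completes the 5 across.
R3C1 = 17 − 8 = 9 completes the 17 across.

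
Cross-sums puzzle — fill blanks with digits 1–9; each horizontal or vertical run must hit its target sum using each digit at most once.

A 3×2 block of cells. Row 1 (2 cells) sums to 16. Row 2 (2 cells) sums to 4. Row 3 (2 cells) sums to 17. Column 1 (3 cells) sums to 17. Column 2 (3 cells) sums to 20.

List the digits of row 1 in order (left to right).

16 in 2 cells must be {7,9}; 4 in 2 cells must be {1,3}; 17 in 2 cells must be {8,9}.
The 4 across and the 20 down share only 3, so (2,2) = 3.
Given what's placed, (1,2) must be 9 to fit the 16 across and 20 down.
(2,1) = 4 − 3 = 1 completes the 4 across.
(3,1) = 9: the only remaining digit allowed by both the 17 across and the 17 down.
(3,2) = 17 − 9 = 8 completes the 17 across.
(1,1) = 16 − 9 = 7 completes the 16 across.

7, 9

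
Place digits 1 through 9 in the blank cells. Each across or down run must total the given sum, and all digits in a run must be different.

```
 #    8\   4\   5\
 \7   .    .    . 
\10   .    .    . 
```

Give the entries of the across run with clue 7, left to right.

2 1 4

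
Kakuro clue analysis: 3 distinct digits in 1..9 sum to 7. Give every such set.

{1,2,4}

3 distinct digits from 1–9 sum between 6 and 24.
Only one set works: {1,2,4}.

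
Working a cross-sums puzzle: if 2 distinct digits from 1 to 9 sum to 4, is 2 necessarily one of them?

No

The only way to make 4 from 2 distinct digits is {1,3}, which does not contain 2.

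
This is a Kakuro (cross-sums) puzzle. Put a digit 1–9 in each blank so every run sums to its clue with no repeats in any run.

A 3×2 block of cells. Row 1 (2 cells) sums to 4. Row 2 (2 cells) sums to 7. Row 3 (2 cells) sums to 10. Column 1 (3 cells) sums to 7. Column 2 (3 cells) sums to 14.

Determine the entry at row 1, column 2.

4 in 2 cells must be {1,3}; 7 in 3 cells must be {1,2,4}.
The 4 across and the 7 down share only 1, so (1,1) = 1.
(1,2) = 4 − 1 = 3 completes the 4 across.
Nothing is forced directly, so branch on (2,1), whose candidates are 2 or 4. If (2,1) = 4: then (2,2) would have to be in {3} for the 7 across but in {2,4,5,6,7,9} for the 14 down — contradiction. So (2,1) = 2.
(2,2) = 7 − 2 = 5 completes the 7 across.
(3,1) = 7 − 3 = 4 completes the 7 down.
(3,2) = 10 − 4 = 6 completes the 10 across.

3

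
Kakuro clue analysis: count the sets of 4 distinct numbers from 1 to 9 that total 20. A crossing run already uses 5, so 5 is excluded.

8

4 distinct digits from 1–9 sum between 10 and 30.
Dropping sets that contain 5.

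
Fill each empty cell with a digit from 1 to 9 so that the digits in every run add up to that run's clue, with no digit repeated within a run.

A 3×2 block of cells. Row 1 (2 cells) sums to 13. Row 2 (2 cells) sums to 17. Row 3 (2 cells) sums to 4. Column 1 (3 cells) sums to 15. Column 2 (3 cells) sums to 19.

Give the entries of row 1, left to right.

17 in 2 cells must be {8,9}; 4 in 2 cells must be {1,3}.
The 4 across and the 19 down share only 3, so (3,2) = 3.
Given what's placed, (2,2) must be 9 to fit the 17 across and 19 down.
(3,1) = 4 − 3 = 1 completes the 4 across.
(1,2) = 19 − 12 = 7 completes the 19 down.
(2,1) = 17 − 9 = 8 completes the 17 across.
(1,1) = 13 − 7 = 6 completes the 13 across.

6 7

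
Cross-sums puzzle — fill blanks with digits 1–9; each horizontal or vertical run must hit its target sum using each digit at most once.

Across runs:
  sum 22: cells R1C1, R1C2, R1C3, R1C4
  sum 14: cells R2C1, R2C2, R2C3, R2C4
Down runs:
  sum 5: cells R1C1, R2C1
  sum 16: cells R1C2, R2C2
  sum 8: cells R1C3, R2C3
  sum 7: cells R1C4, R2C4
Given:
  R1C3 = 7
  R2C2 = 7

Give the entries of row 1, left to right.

1 9 7 5

16 in 2 cells must be {7,9}.
R1C2 = 16 − 7 = 9 completes the 16 down.
R2C3 = 8 − 7 = 1 completes the 8 down.
Nothing is forced directly, so branch on R2C1, whose candidates are 2 or 4. If R2C1 = 2: then R1C1 would have to be in {1,2,4,5} for the 22 across but in {3} for the 5 down — contradiction. So R2C1 = 4.
R1C1 = 5 − 4 = 1 completes the 5 down.
R1C4 = 22 − 17 = 5 completes the 22 across.
R2C4 = 14 − 12 = 2 completes the 14 across.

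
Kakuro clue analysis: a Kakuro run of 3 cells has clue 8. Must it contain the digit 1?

Yes

Every partition of 8 into 3 distinct digits includes 1: {1,2,5}, {1,3,4}.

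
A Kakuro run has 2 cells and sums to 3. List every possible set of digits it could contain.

{1,2}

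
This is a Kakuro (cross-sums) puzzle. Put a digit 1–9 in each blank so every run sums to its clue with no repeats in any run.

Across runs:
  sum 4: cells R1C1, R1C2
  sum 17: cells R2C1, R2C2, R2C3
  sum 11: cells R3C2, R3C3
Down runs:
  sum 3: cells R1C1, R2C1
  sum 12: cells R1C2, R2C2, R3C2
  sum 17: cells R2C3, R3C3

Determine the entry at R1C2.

3

4 in 2 cells must be {1,3}; 3 in 2 cells must be {1,2}; 17 in 2 cells must be {8,9}.
The 4 across and the 3 down share only 1, so R1C1 = 1.
R1C2 = 4 − 1 = 3 completes the 4 across.
R2C1 = 3 − 1 = 2 completes the 3 down.
No cell is forced outright now. R2C2 can only be 7 or 8 (the digits allowed by both its 17 across and its 12 down). If R2C2 = 8: then R2C3 would have to be in {7} for the 17 across but in {8,9} for the 17 down — contradiction. So R2C2 = 7.
R2C3 = 17 − 9 = 8 completes the 17 across.
R3C2 = 12 − 10 = 2 completes the 12 down.
R3C3 = 11 − 2 = 9 completes the 11 across.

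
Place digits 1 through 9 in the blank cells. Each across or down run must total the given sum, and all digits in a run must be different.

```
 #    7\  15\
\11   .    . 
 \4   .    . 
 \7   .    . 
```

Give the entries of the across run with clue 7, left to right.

2 5

4 in 2 cells must be {1,3}; 7 in 3 cells must be {1,2,4}.
The 4 across and the 7 down share only 1, so R2C1 = 1.
R2C2 = 4 − 1 = 3 completes the 4 across.
Nothing is forced directly, so branch on R1C1, whose candidates are 2 or 4. If R1C1 = 2: then R1C2 would have to be in {9} for the 11 across but in {4,5,7,8} for the 15 down — contradiction. So R1C1 = 4.
R1C2 = 11 − 4 = 7 completes the 11 across.
R3C1 = 7 − 5 = 2 completes the 7 down.
R3C2 = 7 − 2 = 5 completes the 7 across.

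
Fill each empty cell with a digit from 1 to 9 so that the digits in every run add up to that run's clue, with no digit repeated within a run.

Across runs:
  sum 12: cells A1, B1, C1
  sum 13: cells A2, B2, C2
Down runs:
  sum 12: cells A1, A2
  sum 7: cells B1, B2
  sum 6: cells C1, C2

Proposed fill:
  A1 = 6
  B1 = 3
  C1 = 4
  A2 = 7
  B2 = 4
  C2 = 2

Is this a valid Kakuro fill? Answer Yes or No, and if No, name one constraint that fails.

No — the across run A1–C1 sums to 13, not 12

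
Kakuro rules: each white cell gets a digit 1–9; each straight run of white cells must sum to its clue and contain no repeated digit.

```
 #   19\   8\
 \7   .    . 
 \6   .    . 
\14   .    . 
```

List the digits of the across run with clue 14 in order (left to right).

The 14 across and the 8 down share only 5, so R3C2 = 5.
R3C1 = 14 − 5 = 9 completes the 14 across.
Nothing is forced directly, so branch on R1C2, whose candidates are 1 or 2. If R1C2 = 2: then R1C1 would have to be in {5} for the 7 across but in {2,3,4,6,7,8} for the 19 down — contradiction. So R1C2 = 1.
R1C1 = 7 − 1 = 6 completes the 7 across.
R2C1 = 19 − 15 = 4 completes the 19 down.
R2C2 = 6 − 4 = 2 completes the 6 across.

9 5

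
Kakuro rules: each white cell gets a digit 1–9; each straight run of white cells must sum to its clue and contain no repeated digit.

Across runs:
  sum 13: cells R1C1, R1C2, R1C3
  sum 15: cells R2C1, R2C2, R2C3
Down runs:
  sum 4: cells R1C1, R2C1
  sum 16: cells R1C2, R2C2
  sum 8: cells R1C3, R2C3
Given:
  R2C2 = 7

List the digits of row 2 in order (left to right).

4 in 2 cells must be {1,3}; 16 in 2 cells must be {7,9}.
R1C2 = 16 − 7 = 9 completes the 16 down.
R2C1 = 3: the only remaining digit allowed by both the 15 across and the 4 down.
R2C3 = 15 − 10 = 5 completes the 15 across.
R1C1 = 4 − 3 = 1 completes the 4 down.
R1C3 = 13 − 10 = 3 completes the 13 across.

3 7 5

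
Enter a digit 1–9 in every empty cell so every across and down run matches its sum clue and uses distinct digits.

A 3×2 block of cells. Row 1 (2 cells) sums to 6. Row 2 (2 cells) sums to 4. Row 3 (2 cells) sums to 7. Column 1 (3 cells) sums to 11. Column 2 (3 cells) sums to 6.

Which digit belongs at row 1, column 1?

4 in 2 cells must be {1,3}; 6 in 3 cells must be {1,2,3}.
Nothing is forced directly, so branch on (1,2), whose candidates are 1 or 2. If (1,2) = 1: that forces (1,1) = 5, after which (2,1) would have to be in {1,3} for the 4 across but in {2,4} for the 11 down — contradiction. So (1,2) = 2.
(1,1) = 6 − 2 = 4 completes the 6 across.
Given what's placed, (2,1) must be 1 to fit the 4 across and 11 down.
(2,2) = 4 − 1 = 3 completes the 4 across.
(3,1) = 11 − 5 = 6 completes the 11 down.
(3,2) = 7 − 6 = 1 completes the 7 across.

4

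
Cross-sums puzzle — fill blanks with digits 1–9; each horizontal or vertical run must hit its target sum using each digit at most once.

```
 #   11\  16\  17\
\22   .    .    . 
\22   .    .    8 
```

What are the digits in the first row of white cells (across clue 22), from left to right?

6 7 9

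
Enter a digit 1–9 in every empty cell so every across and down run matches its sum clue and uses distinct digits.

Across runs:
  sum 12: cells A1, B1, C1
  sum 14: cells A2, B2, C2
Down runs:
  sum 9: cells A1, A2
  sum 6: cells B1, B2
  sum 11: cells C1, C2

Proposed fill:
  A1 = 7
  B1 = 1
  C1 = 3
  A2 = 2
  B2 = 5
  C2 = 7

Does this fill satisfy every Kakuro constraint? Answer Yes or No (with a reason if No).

No — the across run A1–C1 sums to 11, not 12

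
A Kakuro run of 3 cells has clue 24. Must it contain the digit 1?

The only way to make 24 from 3 distinct digits is {7,8,9}, which does not contain 1.

No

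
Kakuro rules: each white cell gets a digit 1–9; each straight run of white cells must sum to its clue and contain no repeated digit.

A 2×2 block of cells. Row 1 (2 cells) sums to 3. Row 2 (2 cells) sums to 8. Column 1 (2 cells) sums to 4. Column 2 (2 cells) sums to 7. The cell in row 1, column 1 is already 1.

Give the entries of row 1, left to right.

3 in 2 cells must be {1,2}; 4 in 2 cells must be {1,3}.
(1,2) = 3 − 1 = 2 completes the 3 across.
(2,1) = 4 − 1 = 3 completes the 4 down.
(2,2) = 8 − 3 = 5 completes the 8 across.

1, 2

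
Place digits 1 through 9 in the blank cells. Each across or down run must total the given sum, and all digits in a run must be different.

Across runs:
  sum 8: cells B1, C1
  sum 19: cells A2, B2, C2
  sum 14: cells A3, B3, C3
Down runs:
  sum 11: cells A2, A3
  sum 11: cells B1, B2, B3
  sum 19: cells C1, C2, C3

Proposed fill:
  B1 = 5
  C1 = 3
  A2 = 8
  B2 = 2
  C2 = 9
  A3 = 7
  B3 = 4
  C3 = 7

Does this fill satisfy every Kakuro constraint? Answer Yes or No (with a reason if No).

No — the down run A2–A3 sums to 15, not 11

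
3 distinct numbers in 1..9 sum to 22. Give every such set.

3 distinct digits from 1–9 sum between 6 and 24.

{5,8,9}; {6,7,9}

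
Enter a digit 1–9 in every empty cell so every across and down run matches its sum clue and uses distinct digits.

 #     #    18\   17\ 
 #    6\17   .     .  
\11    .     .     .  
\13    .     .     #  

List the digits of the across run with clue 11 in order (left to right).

17 in 2 cells must be {8,9}.
The 11 across and the 17 down share only 8, so R2C3 = 8.
R1C3 = 17 − 8 = 9 completes the 17 down.
R1C2 = 17 − 9 = 8 completes the 17 across.
R2C2 = 1: the only remaining digit allowed by both the 11 across and the 18 down.
R3C2 = 18 − 9 = 9 completes the 18 down.
R2C1 = 11 − 9 = 2 completes the 11 across.
R3C1 = 13 − 9 = 4 completes the 13 across.

2 1 8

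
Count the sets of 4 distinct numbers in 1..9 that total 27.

3

4 distinct digits from 1–9 sum between 10 and 30.
Enumerating: {3,7,8,9}, {4,6,8,9}, {5,6,7,9}.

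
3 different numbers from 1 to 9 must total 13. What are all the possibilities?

3 distinct digits from 1–9 sum between 6 and 24.

{1,3,9}; {1,4,8}; {1,5,7}; {2,3,8}; {2,4,7}; {2,5,6}; {3,4,6}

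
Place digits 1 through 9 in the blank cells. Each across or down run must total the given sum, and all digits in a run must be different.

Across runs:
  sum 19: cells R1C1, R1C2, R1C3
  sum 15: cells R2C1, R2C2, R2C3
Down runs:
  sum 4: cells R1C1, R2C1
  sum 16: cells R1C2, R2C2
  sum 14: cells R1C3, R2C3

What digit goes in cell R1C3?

9

4 in 2 cells must be {1,3}; 16 in 2 cells must be {7,9}.
The 19 across and the 4 down share only 3, so R1C1 = 3.
Given what's placed, R1C3 must be 9 to fit the 19 across and 14 down.
R2C1 = 4 − 3 = 1 completes the 4 down.
R2C2 = 9: the only remaining digit allowed by both the 15 across and the 16 down.
R2C3 = 15 − 10 = 5 completes the 15 across.
R1C2 = 19 − 12 = 7 completes the 19 across.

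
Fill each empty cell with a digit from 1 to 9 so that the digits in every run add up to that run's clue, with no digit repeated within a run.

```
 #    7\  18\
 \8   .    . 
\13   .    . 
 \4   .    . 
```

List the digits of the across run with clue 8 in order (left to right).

4 in 2 cells must be {1,3}; 7 in 3 cells must be {1,2,4}.
The 13 across and the 7 down share only 4, so R2C1 = 4.
R2C2 = 13 − 4 = 9 completes the 13 across.
Given what's placed, R3C1 must be 1 to fit the 4 across and 7 down.
R3C2 = 4 − 1 = 3 completes the 4 across.
R1C1 = 7 − 5 = 2 completes the 7 down.
R1C2 = 8 − 2 = 6 completes the 8 across.

2, 6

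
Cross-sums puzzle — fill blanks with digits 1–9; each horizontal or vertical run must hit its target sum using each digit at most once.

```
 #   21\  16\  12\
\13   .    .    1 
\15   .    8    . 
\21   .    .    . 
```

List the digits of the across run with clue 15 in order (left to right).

No cell is forced outright now. R3C2 can only be 5 or 6 or 7 (the digits allowed by both its 21 across and its 16 down). If R3C2 = 6: then R1C2 would have to be in {3,4,5,7,8,9} for the 13 across but in {2} for the 16 down — contradiction. If R3C2 = 7: then R1C2 would have to be in {3,4,5,7,8,9} for the 13 across but in {1} for the 16 down — contradiction. So R3C2 = 5.
R1C2 = 16 − 13 = 3 completes the 16 down.
R1C1 = 13 − 4 = 9 completes the 13 across.
R3C1 = 7: the only remaining digit allowed by both the 21 across and the 21 down.
R3C3 = 21 − 12 = 9 completes the 21 across.
R2C1 = 21 − 16 = 5 completes the 21 down.
R2C3 = 15 − 13 = 2 completes the 15 across.

5 8 2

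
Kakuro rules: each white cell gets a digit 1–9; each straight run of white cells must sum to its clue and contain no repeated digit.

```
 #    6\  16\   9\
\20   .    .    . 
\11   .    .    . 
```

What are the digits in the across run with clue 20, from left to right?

5 9 6

16 in 2 cells must be {7,9}.
The 11 across and the 16 down share only 7, so R2C2 = 7.
R1C2 = 16 − 7 = 9 completes the 16 down.
Given what's placed, R2C1 must be 1 to fit the 11 across and 6 down.
R2C3 = 11 − 8 = 3 completes the 11 across.
R1C1 = 6 − 1 = 5 completes the 6 down.
R1C3 = 20 − 14 = 6 completes the 20 across.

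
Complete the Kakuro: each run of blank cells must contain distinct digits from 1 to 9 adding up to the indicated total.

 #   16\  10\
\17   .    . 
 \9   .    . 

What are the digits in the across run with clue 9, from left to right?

7, 2

17 in 2 cells must be {8,9}; 16 in 2 cells must be {7,9}.
The 17 across and the 16 down share only 9, so R1C1 = 9.
R1C2 = 17 − 9 = 8 completes the 17 across.
R2C1 = 16 − 9 = 7 completes the 16 down.
R2C2 = 9 − 7 = 2 completes the 9 across.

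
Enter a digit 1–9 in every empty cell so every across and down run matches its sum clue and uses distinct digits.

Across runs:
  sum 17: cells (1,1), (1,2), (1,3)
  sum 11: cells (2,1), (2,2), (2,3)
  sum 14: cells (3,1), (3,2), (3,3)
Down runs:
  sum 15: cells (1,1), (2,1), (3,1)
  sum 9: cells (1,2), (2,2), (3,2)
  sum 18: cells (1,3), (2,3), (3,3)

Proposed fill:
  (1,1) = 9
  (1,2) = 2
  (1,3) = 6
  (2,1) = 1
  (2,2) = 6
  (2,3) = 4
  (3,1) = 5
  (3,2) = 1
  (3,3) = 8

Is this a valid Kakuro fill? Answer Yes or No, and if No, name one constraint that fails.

Yes

Across: 9+2+6=17; 1+6+4=11; 5+1+8=14. Down: 9+1+5=15; 2+6+1=9; 6+4+8=18. No digit repeats within any run.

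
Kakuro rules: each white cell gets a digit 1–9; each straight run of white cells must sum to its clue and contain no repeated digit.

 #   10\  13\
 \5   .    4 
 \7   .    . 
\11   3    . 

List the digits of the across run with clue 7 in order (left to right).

6 1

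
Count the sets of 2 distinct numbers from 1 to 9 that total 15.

2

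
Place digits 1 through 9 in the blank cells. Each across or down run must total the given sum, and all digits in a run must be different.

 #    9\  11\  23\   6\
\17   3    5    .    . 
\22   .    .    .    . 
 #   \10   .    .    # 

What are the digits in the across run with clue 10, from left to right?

4, 6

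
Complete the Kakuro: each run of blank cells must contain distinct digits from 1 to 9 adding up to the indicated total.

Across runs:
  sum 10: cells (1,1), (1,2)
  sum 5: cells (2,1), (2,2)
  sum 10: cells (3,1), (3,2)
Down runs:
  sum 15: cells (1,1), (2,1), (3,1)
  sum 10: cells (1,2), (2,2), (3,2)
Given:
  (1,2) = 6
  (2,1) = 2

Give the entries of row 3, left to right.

9 1

(1,1) = 10 − 6 = 4 completes the 10 across.
(2,2) = 5 − 2 = 3 completes the 5 across.
(3,1) = 15 − 6 = 9 completes the 15 down.
(3,2) = 10 − 9 = 1 completes the 10 across.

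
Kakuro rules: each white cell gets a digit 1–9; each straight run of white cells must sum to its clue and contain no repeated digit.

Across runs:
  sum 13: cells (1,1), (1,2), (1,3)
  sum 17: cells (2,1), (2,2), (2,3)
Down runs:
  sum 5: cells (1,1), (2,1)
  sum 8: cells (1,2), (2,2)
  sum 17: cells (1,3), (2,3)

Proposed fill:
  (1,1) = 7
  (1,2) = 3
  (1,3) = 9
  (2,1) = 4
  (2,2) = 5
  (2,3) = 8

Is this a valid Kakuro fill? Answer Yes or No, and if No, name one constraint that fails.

No — the across run (1,1)–(1,3) sums to 19, not 13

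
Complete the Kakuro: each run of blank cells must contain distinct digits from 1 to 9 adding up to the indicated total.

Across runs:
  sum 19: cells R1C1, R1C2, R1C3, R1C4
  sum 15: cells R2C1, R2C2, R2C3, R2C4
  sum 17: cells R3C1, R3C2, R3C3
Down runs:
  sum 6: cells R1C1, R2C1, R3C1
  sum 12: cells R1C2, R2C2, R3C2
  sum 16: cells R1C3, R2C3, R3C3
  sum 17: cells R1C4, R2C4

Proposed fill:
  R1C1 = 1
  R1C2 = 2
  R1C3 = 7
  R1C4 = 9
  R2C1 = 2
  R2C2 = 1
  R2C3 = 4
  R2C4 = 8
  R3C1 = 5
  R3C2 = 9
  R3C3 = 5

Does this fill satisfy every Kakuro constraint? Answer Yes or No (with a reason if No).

No — the down run R1C1–R3C1 sums to 8, not 6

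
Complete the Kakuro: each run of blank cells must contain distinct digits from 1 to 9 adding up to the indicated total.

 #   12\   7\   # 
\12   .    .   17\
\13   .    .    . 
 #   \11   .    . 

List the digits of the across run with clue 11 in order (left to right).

7 in 3 cells must be {1,2,4}; 17 in 2 cells must be {8,9}.
The 12 across and the 7 down share only 4, so R1C2 = 4.
R3C2 = 2: the only remaining digit allowed by both the 11 across and the 7 down.
R3C3 = 11 − 2 = 9 completes the 11 across.
R1C1 = 12 − 4 = 8 completes the 12 across.
R2C1 = 12 − 8 = 4 completes the 12 down.
R2C2 = 7 − 6 = 1 completes the 7 down.
R2C3 = 13 − 5 = 8 completes the 13 across.

2 9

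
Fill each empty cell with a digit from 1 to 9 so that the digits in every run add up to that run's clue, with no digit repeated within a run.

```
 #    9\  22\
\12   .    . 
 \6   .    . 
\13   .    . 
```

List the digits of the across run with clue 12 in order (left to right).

3 9

The 6 across and the 22 down share only 5, so R2C2 = 5.
R2C1 = 6 − 5 = 1 completes the 6 across.
Nothing is forced directly, so branch on R1C1, whose candidates are 3 or 5. If R1C1 = 5: then R1C2 would have to be in {7} for the 12 across but in {8,9} for the 22 down — contradiction. So R1C1 = 3.
R1C2 = 12 − 3 = 9 completes the 12 across.
R3C1 = 9 − 4 = 5 completes the 9 down.
R3C2 = 13 − 5 = 8 completes the 13 across.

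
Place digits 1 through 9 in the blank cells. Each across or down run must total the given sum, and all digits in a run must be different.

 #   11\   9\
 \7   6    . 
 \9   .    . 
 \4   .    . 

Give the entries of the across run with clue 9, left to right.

4 in 2 cells must be {1,3}.
R1C2 = 7 − 6 = 1 completes the 7 across.
R3C2 = 3: the only remaining digit allowed by both the 4 across and the 9 down.
R2C2 = 9 − 4 = 5 completes the 9 down.
R3C1 = 4 − 3 = 1 completes the 4 across.
R2C1 = 9 − 5 = 4 completes the 9 across.

4 5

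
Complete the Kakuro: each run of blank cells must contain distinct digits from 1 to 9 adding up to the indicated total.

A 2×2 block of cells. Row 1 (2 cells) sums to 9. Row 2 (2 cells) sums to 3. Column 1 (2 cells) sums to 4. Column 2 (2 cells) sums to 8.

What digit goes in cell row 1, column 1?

3 in 2 cells must be {1,2}; 4 in 2 cells must be {1,3}.
The 3 across and the 4 down share only 1, so (2,1) = 1.
(2,2) = 3 − 1 = 2 completes the 3 across.
(1,1) = 4 − 1 = 3 completes the 4 down.
(1,2) = 9 − 3 = 6 completes the 9 across.

3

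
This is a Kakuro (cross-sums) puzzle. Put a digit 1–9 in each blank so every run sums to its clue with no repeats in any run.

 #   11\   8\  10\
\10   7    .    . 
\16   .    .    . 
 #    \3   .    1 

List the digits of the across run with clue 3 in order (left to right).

3 in 2 cells must be {1,2}.
Given what's placed, R1C3 must be 2 to fit the 10 across and 10 down.
R2C1 = 11 − 7 = 4 completes the 11 down.
R2C3 = 10 − 3 = 7 completes the 10 down.
R3C2 = 3 − 1 = 2 completes the 3 across.
R1C2 = 10 − 9 = 1 completes the 10 across.
R2C2 = 16 − 11 = 5 completes the 16 across.

2 1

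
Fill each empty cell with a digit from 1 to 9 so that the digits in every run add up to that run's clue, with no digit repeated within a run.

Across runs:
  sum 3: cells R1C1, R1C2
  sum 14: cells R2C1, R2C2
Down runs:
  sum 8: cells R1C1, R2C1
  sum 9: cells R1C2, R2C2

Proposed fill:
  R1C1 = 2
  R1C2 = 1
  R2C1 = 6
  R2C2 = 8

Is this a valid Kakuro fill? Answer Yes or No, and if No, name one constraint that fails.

Across: 2+1=3; 6+8=14. Down: 2+6=8; 1+8=9. No digit repeats within any run.

Yes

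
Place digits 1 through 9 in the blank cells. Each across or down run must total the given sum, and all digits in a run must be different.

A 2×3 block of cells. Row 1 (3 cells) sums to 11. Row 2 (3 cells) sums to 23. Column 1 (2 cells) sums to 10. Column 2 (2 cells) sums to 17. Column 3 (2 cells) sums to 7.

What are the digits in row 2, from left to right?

8 9 6

23 in 3 cells must be {6,8,9}; 17 in 2 cells must be {8,9}.
The 11 across and the 17 down share only 8, so (1,2) = 8.
(2,2) = 17 − 8 = 9 completes the 17 down.
Given what's placed, (2,3) must be 6 to fit the 23 across and 7 down.
(1,3) = 7 − 6 = 1 completes the 7 down.
(2,1) = 23 − 15 = 8 completes the 23 across.
(1,1) = 11 − 9 = 2 completes the 11 across.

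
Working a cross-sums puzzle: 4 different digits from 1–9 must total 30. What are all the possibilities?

4 distinct digits from 1–9 sum between 10 and 30.
Only one set works: {6,7,8,9}.

{6,7,8,9}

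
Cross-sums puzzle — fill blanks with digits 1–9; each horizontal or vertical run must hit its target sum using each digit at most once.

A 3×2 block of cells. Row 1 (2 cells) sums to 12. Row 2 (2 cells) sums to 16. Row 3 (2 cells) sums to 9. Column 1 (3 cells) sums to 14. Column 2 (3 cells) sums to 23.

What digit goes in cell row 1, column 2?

16 in 2 cells must be {7,9}; 23 in 3 cells must be {6,8,9}.
The 16 across and the 23 down share only 9, so (2,2) = 9.
Given what's placed, (1,2) must be 8 to fit the 12 across and 23 down.
(2,1) = 16 − 9 = 7 completes the 16 across.
(3,2) = 23 − 17 = 6 completes the 23 down.
(1,1) = 12 − 8 = 4 completes the 12 across.
(3,1) = 9 − 6 = 3 completes the 9 across.

8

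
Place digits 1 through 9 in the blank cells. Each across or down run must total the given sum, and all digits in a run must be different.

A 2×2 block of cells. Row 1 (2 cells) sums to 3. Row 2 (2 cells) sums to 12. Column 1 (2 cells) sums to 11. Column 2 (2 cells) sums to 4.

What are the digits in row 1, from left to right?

2, 1

3 in 2 cells must be {1,2}; 4 in 2 cells must be {1,3}.
The 3 across and the 11 down share only 2, so (1,1) = 2.
(1,2) = 3 − 2 = 1 completes the 3 across.
(2,1) = 11 − 2 = 9 completes the 11 down.
(2,2) = 12 − 9 = 3 completes the 12 across.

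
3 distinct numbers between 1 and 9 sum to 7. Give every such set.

{1,2,4}

3 distinct digits from 1–9 sum between 6 and 24.
Only one set works: {1,2,4}.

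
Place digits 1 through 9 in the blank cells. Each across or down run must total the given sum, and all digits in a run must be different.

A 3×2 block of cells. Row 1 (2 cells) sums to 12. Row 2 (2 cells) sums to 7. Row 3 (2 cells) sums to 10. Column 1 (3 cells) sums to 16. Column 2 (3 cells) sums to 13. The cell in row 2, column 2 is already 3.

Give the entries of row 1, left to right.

3 9

(2,1) = 7 − 3 = 4 completes the 7 across.
Nothing is forced directly, so branch on (1,2), whose candidates are 4 or 8 or 9. If (1,2) = 4: then (1,1) would have to be in {8} for the 12 across but in {3,5,7,9} for the 16 down — contradiction. If (1,2) = 8: then (1,1) would have to be in {4} for the 12 across but in {3,5,7,9} for the 16 down — contradiction. So (1,2) = 9.
(1,1) = 12 − 9 = 3 completes the 12 across.
(3,1) = 16 − 7 = 9 completes the 16 down.
(3,2) = 10 − 9 = 1 completes the 10 across.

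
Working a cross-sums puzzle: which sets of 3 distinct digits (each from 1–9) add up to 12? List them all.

{1,2,9}; {1,3,8}; {1,4,7}; {1,5,6}; {2,3,7}; {2,4,6}; {3,4,5}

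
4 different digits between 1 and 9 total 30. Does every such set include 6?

Yes

The only way to make 30 from 4 distinct digits is {6,7,8,9}, which contains 6.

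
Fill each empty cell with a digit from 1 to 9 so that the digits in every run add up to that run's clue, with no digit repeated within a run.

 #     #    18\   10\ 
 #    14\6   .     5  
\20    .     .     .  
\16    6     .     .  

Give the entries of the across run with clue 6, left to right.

R1C2 = 6 − 5 = 1 completes the 6 across.
R2C1 = 14 − 6 = 8 completes the 14 down.
R2C2 = 9: the only remaining digit allowed by both the 20 across and the 18 down.
R2C3 = 20 − 17 = 3 completes the 20 across.
R3C2 = 18 − 10 = 8 completes the 18 down.
R3C3 = 16 − 14 = 2 completes the 16 across.

1 5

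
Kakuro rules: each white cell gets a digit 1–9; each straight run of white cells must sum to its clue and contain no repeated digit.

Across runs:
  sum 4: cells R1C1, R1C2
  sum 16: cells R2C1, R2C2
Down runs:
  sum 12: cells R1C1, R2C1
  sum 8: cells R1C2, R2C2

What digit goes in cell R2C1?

9

4 in 2 cells must be {1,3}; 16 in 2 cells must be {7,9}.
The 4 across and the 12 down share only 3, so R1C1 = 3.
R1C2 = 4 − 3 = 1 completes the 4 across.
R2C1 = 12 − 3 = 9 completes the 12 down.
R2C2 = 16 − 9 = 7 completes the 16 across.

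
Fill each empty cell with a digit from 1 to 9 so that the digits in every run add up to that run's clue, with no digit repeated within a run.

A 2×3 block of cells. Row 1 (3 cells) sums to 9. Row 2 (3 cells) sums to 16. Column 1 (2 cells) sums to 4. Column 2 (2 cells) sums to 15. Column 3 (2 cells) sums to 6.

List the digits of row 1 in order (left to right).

1 6 2

4 in 2 cells must be {1,3}.
The 9 across and the 15 down share only 6, so (1,2) = 6.
(2,2) = 15 − 6 = 9 completes the 15 down.
Given what's placed, (1,1) must be 1 to fit the 9 across and 4 down.
(1,3) = 9 − 7 = 2 completes the 9 across.
(2,1) = 4 − 1 = 3 completes the 4 down.
(2,3) = 16 − 12 = 4 completes the 16 across.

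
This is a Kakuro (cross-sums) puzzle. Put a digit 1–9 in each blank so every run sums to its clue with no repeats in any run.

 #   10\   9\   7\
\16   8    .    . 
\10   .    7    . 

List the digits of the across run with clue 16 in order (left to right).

8 2 6

R1C2 = 9 − 7 = 2 completes the 9 down.
R1C3 = 16 − 10 = 6 completes the 16 across.
R2C1 = 10 − 8 = 2 completes the 10 down.
R2C3 = 10 − 9 = 1 completes the 10 across.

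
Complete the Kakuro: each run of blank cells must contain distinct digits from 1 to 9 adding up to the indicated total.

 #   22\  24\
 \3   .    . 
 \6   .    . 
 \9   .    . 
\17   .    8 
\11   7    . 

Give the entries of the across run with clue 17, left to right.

3 in 2 cells must be {1,2}; 17 in 2 cells must be {8,9}.
R4C1 = 17 − 8 = 9 completes the 17 across.

9 8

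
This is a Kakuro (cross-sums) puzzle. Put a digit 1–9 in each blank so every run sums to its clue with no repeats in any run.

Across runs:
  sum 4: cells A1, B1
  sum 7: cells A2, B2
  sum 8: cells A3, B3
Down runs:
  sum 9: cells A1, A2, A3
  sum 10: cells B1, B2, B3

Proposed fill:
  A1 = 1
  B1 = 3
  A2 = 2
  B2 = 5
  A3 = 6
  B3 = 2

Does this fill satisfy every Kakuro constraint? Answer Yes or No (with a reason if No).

Yes

Across: 1+3=4; 2+5=7; 6+2=8. Down: 1+2+6=9; 3+5+2=10. No digit repeats within any run.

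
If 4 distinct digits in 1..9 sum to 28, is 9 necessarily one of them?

Every partition of 28 into 4 distinct digits includes 9: {4,7,8,9}, {5,6,8,9}.

Yes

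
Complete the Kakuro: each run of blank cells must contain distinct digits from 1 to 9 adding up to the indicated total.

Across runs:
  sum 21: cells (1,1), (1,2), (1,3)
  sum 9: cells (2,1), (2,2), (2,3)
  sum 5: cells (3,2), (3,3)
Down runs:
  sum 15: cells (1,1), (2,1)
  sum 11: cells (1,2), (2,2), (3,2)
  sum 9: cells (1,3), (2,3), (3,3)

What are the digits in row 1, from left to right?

9 8 4

Only 6 fits (2,1) under both its across sum 9 and down sum 15.
(1,1) = 15 − 6 = 9 completes the 15 down.
Nothing is forced directly, so branch on (1,3), whose candidates are 4 or 5. If (1,3) = 5: that forces (1,2) = 7, (2,2) = 1, after which (2,3) would have to be in {2} for the 9 across but in {1,3} for the 9 down — contradiction. So (1,3) = 4.
(1,2) = 21 − 13 = 8 completes the 21 across.
(2,3) = 2: the only remaining digit allowed by both the 9 across and the 9 down.
(3,3) = 9 − 6 = 3 completes the 9 down.
(2,2) = 9 − 8 = 1 completes the 9 across.
(3,2) = 5 − 3 = 2 completes the 5 across.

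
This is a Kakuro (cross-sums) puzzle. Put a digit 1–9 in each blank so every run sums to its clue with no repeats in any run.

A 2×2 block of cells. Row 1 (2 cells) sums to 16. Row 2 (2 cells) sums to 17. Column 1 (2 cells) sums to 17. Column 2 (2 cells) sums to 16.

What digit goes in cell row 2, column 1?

8

16 in 2 cells must be {7,9}; 17 in 2 cells must be {8,9}.
The 16 across and the 17 down share only 9, so (1,1) = 9.
(1,2) = 16 − 9 = 7 completes the 16 across.
(2,1) = 17 − 9 = 8 completes the 17 down.
(2,2) = 17 − 8 = 9 completes the 17 across.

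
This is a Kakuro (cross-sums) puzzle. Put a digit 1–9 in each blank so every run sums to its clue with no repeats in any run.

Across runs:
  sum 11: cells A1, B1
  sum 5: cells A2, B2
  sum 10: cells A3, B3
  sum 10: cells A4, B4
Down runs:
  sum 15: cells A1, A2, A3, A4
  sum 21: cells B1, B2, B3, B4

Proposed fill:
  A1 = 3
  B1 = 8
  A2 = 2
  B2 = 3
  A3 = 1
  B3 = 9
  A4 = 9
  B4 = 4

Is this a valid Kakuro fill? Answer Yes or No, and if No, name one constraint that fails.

No — the across run A4–B4 sums to 13, not 10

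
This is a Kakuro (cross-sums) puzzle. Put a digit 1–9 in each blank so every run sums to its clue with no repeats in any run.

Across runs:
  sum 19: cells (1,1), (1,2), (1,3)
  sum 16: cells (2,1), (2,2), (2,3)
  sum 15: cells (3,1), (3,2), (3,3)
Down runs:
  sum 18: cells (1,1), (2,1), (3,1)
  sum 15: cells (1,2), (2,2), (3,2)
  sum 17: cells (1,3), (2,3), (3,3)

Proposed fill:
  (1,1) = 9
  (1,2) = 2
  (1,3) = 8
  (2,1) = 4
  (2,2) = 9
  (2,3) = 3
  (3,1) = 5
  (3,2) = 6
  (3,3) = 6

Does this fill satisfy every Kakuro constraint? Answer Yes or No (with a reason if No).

No — the down run (1,2)–(3,2) sums to 17, not 15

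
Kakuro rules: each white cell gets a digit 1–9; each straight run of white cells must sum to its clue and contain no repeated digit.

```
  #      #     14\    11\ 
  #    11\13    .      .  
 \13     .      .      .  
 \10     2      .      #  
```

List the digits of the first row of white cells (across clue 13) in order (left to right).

R2C1 = 11 − 2 = 9 completes the 11 down.
R2C3 = 3: the only remaining digit allowed by both the 13 across and the 11 down.
R3C2 = 10 − 2 = 8 completes the 10 across.
R1C3 = 11 − 3 = 8 completes the 11 down.
R2C2 = 13 − 12 = 1 completes the 13 across.
R1C2 = 13 − 8 = 5 completes the 13 across.

5, 8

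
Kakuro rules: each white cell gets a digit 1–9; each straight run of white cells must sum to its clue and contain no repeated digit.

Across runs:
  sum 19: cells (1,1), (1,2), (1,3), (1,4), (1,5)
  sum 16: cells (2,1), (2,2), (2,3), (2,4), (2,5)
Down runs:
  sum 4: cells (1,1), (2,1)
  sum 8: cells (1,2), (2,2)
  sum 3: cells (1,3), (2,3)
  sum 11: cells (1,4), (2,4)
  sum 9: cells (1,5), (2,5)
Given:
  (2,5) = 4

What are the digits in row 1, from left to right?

3 2 1 8 5

16 in 5 cells must be {1,2,3,4,6}; 4 in 2 cells must be {1,3}; 3 in 2 cells must be {1,2}.
(1,5) = 9 − 4 = 5 completes the 9 down.
Nothing is forced directly, so branch on (2,4), whose candidates are 2 or 3 or 6. If (2,4) = 2: then (1,4) would have to be in {1,2,3,4,6,7,8} for the 19 across but in {9} for the 11 down — contradiction. If (2,4) = 6: then (1,4) would have to be in {1,2,3,4,6,7,8} for the 19 across but in {5} for the 11 down — contradiction. So (2,4) = 3.
(1,4) = 11 − 3 = 8 completes the 11 down.
(2,1) = 1: the only remaining digit allowed by both the 16 across and the 4 down.
Given what's placed, (2,3) must be 2 to fit the 16 across and 3 down.
(1,1) = 4 − 1 = 3 completes the 4 down.
(1,3) = 3 − 2 = 1 completes the 3 down.
(2,2) = 16 − 10 = 6 completes the 16 across.
(1,2) = 19 − 17 = 2 completes the 19 across.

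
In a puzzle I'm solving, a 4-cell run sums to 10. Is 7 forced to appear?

No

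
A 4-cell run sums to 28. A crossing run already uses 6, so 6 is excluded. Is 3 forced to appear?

The only way to make 28 from 4 distinct digits under that restriction is {4,7,8,9}, which does not contain 3.

No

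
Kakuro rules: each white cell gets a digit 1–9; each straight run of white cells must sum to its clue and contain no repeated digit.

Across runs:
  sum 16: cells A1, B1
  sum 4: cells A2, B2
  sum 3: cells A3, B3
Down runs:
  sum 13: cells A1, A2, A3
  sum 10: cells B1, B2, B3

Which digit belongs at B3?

16 in 2 cells must be {7,9}; 4 in 2 cells must be {1,3}; 3 in 2 cells must be {1,2}.
The 16 across and the 10 down share only 7, so B1 = 7.
Given what's placed, B2 must be 1 to fit the 4 across and 10 down.
B3 = 10 − 8 = 2 completes the 10 down.
A1 = 16 − 7 = 9 completes the 16 across.
A2 = 4 − 1 = 3 completes the 4 across.
A3 = 3 − 2 = 1 completes the 3 across.

2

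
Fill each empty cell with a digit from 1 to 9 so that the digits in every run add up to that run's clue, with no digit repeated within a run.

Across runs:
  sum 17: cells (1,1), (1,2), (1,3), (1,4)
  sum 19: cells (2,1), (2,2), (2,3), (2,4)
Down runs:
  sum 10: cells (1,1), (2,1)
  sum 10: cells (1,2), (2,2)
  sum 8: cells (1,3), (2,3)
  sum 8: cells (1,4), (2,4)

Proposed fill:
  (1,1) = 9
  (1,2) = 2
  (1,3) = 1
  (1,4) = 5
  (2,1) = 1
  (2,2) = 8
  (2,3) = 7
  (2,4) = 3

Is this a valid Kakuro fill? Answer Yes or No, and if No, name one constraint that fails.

Yes

Across: 9+2+1+5=17; 1+8+7+3=19. Down: 9+1=10; 2+8=10; 1+7=8; 5+3=8. No digit repeats within any run.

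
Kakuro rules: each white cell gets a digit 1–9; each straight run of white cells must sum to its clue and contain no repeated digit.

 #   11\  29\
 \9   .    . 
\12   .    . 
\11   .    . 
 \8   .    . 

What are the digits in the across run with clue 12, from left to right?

5 7

11 in 4 cells must be {1,2,3,5}; 29 in 4 cells must be {5,7,8,9}.
Nothing is forced directly, so branch on R1C2, whose candidates are 5 or 7 or 8. If R1C2 = 5: then R1C1 would have to be in {4} for the 9 across but in {1,2,3,5} for the 11 down — contradiction. If R1C2 = 7: that forces R1C1 = 2, R4C2 = 5, R4C1 = 3, R2C1 = 5, after which R2C2 would have to be in {7} for the 12 across but in {8,9} for the 29 down — contradiction. So R1C2 = 8.
R1C1 = 9 − 8 = 1 completes the 9 across.
Nothing is forced directly, so branch on R4C2, whose candidates are 5 or 7. If R4C2 = 7: then R4C1 would have to be in {1} for the 8 across but in {2,3,5} for the 11 down — contradiction. So R4C2 = 5.
R4C1 = 8 − 5 = 3 completes the 8 across.
R2C1 = 5: the only remaining digit allowed by both the 12 across and the 11 down.
R2C2 = 12 − 5 = 7 completes the 12 across.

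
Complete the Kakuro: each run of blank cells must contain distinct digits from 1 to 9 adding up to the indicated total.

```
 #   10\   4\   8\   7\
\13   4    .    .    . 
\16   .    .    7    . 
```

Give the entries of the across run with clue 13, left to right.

4 3 1 5

4 in 2 cells must be {1,3}.
R1C3 = 8 − 7 = 1 completes the 8 down.
R2C1 = 10 − 4 = 6 completes the 10 down.
Given what's placed, R2C2 must be 1 to fit the 16 across and 4 down.
R2C4 = 16 − 14 = 2 completes the 16 across.
R1C2 = 4 − 1 = 3 completes the 4 down.
R1C4 = 13 − 8 = 5 completes the 13 across.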